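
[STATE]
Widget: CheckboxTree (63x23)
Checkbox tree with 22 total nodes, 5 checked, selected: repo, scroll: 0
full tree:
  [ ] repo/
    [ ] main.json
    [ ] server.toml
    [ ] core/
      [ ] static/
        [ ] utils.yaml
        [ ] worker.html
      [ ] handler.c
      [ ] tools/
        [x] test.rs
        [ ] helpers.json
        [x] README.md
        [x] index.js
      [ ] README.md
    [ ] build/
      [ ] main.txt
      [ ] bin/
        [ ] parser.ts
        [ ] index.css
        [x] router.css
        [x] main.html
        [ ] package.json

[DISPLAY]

>[-] repo/                                                     
   [ ] main.json                                               
   [ ] server.toml                                             
   [-] core/                                                   
     [ ] static/                                               
       [ ] utils.yaml                                          
       [ ] worker.html                                         
     [ ] handler.c                                             
     [-] tools/                                                
       [x] test.rs                                             
       [ ] helpers.json                                        
       [x] README.md                                           
       [x] index.js                                            
     [ ] README.md                                             
   [-] build/                                                  
     [ ] main.txt                                              
     [-] bin/                                                  
       [ ] parser.ts                                           
       [ ] index.css                                           
       [x] router.css                                          
       [x] main.html                                           
       [ ] package.json                                        
                                                               


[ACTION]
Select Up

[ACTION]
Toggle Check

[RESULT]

>[x] repo/                                                     
   [x] main.json                                               
   [x] server.toml                                             
   [x] core/                                                   
     [x] static/                                               
       [x] utils.yaml                                          
       [x] worker.html                                         
     [x] handler.c                                             
     [x] tools/                                                
       [x] test.rs                                             
       [x] helpers.json                                        
       [x] README.md                                           
       [x] index.js                                            
     [x] README.md                                             
   [x] build/                                                  
     [x] main.txt                                              
     [x] bin/                                                  
       [x] parser.ts                                           
       [x] index.css                                           
       [x] router.css                                          
       [x] main.html                                           
       [x] package.json                                        
                                                               


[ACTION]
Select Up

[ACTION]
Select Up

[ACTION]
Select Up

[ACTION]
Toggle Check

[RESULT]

>[ ] repo/                                                     
   [ ] main.json                                               
   [ ] server.toml                                             
   [ ] core/                                                   
     [ ] static/                                               
       [ ] utils.yaml                                          
       [ ] worker.html                                         
     [ ] handler.c                                             
     [ ] tools/                                                
       [ ] test.rs                                             
       [ ] helpers.json                                        
       [ ] README.md                                           
       [ ] index.js                                            
     [ ] README.md                                             
   [ ] build/                                                  
     [ ] main.txt                                              
     [ ] bin/                                                  
       [ ] parser.ts                                           
       [ ] index.css                                           
       [ ] router.css                                          
       [ ] main.html                                           
       [ ] package.json                                        
                                                               


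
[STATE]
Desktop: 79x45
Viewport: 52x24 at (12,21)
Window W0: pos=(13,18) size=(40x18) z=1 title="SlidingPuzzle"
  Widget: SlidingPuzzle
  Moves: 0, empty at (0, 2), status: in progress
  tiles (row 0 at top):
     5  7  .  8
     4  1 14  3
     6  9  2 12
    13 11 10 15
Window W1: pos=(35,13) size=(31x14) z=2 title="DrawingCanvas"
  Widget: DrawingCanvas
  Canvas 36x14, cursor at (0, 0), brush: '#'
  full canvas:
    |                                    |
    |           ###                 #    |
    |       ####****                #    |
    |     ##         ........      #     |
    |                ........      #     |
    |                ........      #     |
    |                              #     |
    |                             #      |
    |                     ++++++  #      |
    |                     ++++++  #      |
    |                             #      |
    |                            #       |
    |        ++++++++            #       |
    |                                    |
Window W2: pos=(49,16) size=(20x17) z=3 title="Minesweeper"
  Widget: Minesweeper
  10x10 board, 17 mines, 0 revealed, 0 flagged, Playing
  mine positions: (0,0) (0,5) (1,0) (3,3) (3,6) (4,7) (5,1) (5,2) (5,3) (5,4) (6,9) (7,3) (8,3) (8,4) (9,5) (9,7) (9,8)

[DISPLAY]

 ┃┌────┬────┬────┬────┐┃             ┃■■■■■■■■■■    
 ┃│  5 │  7 │    │  8 │┃             ┃■■■■■■■■■■    
 ┃├────┼────┼────┼────┤┃             ┃■■■■■■■■■■    
 ┃│  4 │  1 │ 14 │  3 │┃             ┃■■■■■■■■■■    
 ┃├────┼────┼────┼────┤┃             ┃■■■■■■■■■■    
 ┃│  6 │  9 │  2 │ 12 │┗━━━━━━━━━━━━━┃■■■■■■■■■■    
 ┃├────┼────┼────┼────┤              ┃■■■■■■■■■■    
 ┃│ 13 │ 11 │ 10 │ 15 │              ┃■■■■■■■■■■    
 ┃└────┴────┴────┴────┘              ┃              
 ┃Moves: 0                           ┃              
 ┃                                   ┃              
 ┃                                   ┗━━━━━━━━━━━━━━
 ┃                                      ┃           
 ┃                                      ┃           
 ┗━━━━━━━━━━━━━━━━━━━━━━━━━━━━━━━━━━━━━━┛           
                                                    
                                                    
                                                    
                                                    
                                                    
                                                    
                                                    
                                                    
                                                    


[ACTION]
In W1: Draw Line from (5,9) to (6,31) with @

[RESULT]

 ┃┌────┬────┬────┬────┐┃         @@@@┃■■■■■■■■■■    
 ┃│  5 │  7 │    │  8 │┃             ┃■■■■■■■■■■    
 ┃├────┼────┼────┼────┤┃             ┃■■■■■■■■■■    
 ┃│  4 │  1 │ 14 │  3 │┃             ┃■■■■■■■■■■    
 ┃├────┼────┼────┼────┤┃             ┃■■■■■■■■■■    
 ┃│  6 │  9 │  2 │ 12 │┗━━━━━━━━━━━━━┃■■■■■■■■■■    
 ┃├────┼────┼────┼────┤              ┃■■■■■■■■■■    
 ┃│ 13 │ 11 │ 10 │ 15 │              ┃■■■■■■■■■■    
 ┃└────┴────┴────┴────┘              ┃              
 ┃Moves: 0                           ┃              
 ┃                                   ┃              
 ┃                                   ┗━━━━━━━━━━━━━━
 ┃                                      ┃           
 ┃                                      ┃           
 ┗━━━━━━━━━━━━━━━━━━━━━━━━━━━━━━━━━━━━━━┛           
                                                    
                                                    
                                                    
                                                    
                                                    
                                                    
                                                    
                                                    
                                                    


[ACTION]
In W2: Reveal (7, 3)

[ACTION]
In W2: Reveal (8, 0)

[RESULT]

 ┃┌────┬────┬────┬────┐┃         @@@@┃■■■■■■■■■■    
 ┃│  5 │  7 │    │  8 │┃             ┃■■■✹■■✹■■■    
 ┃├────┼────┼────┼────┤┃             ┃■■■■■■■✹■■    
 ┃│  4 │  1 │ 14 │  3 │┃             ┃■✹✹✹✹■■■■■    
 ┃├────┼────┼────┼────┤┃             ┃■■■■■■■■■✹    
 ┃│  6 │  9 │  2 │ 12 │┗━━━━━━━━━━━━━┃■■■✹■■■■■■    
 ┃├────┼────┼────┼────┤              ┃■■■✹✹■■■■■    
 ┃│ 13 │ 11 │ 10 │ 15 │              ┃■■■■■✹■✹✹■    
 ┃└────┴────┴────┴────┘              ┃              
 ┃Moves: 0                           ┃              
 ┃                                   ┃              
 ┃                                   ┗━━━━━━━━━━━━━━
 ┃                                      ┃           
 ┃                                      ┃           
 ┗━━━━━━━━━━━━━━━━━━━━━━━━━━━━━━━━━━━━━━┛           
                                                    
                                                    
                                                    
                                                    
                                                    
                                                    
                                                    
                                                    
                                                    


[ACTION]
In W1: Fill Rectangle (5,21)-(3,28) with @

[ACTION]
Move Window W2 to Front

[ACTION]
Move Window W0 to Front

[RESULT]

 ┃┌────┬────┬────┬────┐                 ┃■■■■■■■    
 ┃│  5 │  7 │    │  8 │                 ┃✹■■✹■■■    
 ┃├────┼────┼────┼────┤                 ┃■■■■✹■■    
 ┃│  4 │  1 │ 14 │  3 │                 ┃✹✹■■■■■    
 ┃├────┼────┼────┼────┤                 ┃■■■■■■✹    
 ┃│  6 │  9 │  2 │ 12 │                 ┃✹■■■■■■    
 ┃├────┼────┼────┼────┤                 ┃✹✹■■■■■    
 ┃│ 13 │ 11 │ 10 │ 15 │                 ┃■■✹■✹✹■    
 ┃└────┴────┴────┴────┘                 ┃           
 ┃Moves: 0                              ┃           
 ┃                                      ┃           
 ┃                                      ┃━━━━━━━━━━━
 ┃                                      ┃           
 ┃                                      ┃           
 ┗━━━━━━━━━━━━━━━━━━━━━━━━━━━━━━━━━━━━━━┛           
                                                    
                                                    
                                                    
                                                    
                                                    
                                                    
                                                    
                                                    
                                                    


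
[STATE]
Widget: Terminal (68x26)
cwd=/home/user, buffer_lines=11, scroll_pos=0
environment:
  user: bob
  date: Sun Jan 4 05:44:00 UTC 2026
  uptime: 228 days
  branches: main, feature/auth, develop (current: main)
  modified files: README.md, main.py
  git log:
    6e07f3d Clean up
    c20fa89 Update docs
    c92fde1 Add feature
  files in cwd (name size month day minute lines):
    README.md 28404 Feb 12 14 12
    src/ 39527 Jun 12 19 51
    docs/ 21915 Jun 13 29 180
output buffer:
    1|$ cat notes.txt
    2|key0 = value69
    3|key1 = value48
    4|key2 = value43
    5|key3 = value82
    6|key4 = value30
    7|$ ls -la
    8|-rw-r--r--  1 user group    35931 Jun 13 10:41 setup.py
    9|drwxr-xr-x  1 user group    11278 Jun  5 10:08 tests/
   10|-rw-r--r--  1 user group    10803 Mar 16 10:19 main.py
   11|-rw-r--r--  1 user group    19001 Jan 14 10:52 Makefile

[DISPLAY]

$ cat notes.txt                                                     
key0 = value69                                                      
key1 = value48                                                      
key2 = value43                                                      
key3 = value82                                                      
key4 = value30                                                      
$ ls -la                                                            
-rw-r--r--  1 user group    35931 Jun 13 10:41 setup.py             
drwxr-xr-x  1 user group    11278 Jun  5 10:08 tests/               
-rw-r--r--  1 user group    10803 Mar 16 10:19 main.py              
-rw-r--r--  1 user group    19001 Jan 14 10:52 Makefile             
$ █                                                                 
                                                                    
                                                                    
                                                                    
                                                                    
                                                                    
                                                                    
                                                                    
                                                                    
                                                                    
                                                                    
                                                                    
                                                                    
                                                                    
                                                                    


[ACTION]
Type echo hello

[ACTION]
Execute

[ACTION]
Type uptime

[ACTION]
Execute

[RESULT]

$ cat notes.txt                                                     
key0 = value69                                                      
key1 = value48                                                      
key2 = value43                                                      
key3 = value82                                                      
key4 = value30                                                      
$ ls -la                                                            
-rw-r--r--  1 user group    35931 Jun 13 10:41 setup.py             
drwxr-xr-x  1 user group    11278 Jun  5 10:08 tests/               
-rw-r--r--  1 user group    10803 Mar 16 10:19 main.py              
-rw-r--r--  1 user group    19001 Jan 14 10:52 Makefile             
$ echo hello                                                        
hello                                                               
$ uptime                                                            
 10:00  up 228 days                                                 
$ █                                                                 
                                                                    
                                                                    
                                                                    
                                                                    
                                                                    
                                                                    
                                                                    
                                                                    
                                                                    
                                                                    


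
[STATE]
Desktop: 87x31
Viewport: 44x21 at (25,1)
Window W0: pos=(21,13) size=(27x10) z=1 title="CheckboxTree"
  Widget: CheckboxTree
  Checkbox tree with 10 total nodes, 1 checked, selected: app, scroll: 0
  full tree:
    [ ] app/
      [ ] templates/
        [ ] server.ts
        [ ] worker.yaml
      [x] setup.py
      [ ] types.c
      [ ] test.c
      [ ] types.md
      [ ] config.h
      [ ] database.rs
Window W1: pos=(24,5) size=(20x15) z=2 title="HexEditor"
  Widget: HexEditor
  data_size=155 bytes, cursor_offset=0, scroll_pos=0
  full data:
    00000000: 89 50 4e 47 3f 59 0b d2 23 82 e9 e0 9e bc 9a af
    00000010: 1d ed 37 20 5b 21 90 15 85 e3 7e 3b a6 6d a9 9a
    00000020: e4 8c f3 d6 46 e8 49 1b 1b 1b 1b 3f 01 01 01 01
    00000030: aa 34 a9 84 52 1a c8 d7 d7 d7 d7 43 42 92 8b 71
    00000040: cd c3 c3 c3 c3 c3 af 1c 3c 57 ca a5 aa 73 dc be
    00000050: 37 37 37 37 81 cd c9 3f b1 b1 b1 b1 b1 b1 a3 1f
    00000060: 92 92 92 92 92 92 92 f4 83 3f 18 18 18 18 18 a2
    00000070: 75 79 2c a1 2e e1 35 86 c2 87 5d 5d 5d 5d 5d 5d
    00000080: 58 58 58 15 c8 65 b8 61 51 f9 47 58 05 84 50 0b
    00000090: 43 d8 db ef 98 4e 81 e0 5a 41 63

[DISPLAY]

                                            
                                            
                                            
                                            
━━━━━━━━━━━━━━━━━━┓                         
 HexEditor        ┃                         
──────────────────┨                         
00000000  89 50 4e┃                         
00000010  1d ed 37┃                         
00000020  e4 8c f3┃                         
00000030  aa 34 a9┃                         
00000040  cd c3 c3┃                         
00000050  37 37 37┃━━━┓                     
00000060  92 92 92┃   ┃                     
00000070  75 79 2c┃───┨                     
00000080  58 58 58┃   ┃                     
00000090  43 d8 db┃   ┃                     
                  ┃   ┃                     
━━━━━━━━━━━━━━━━━━┛   ┃                     
[x] setup.py          ┃                     
[ ] types.c           ┃                     


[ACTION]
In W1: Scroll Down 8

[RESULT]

                                            
                                            
                                            
                                            
━━━━━━━━━━━━━━━━━━┓                         
 HexEditor        ┃                         
──────────────────┨                         
00000080  58 58 58┃                         
00000090  43 d8 db┃                         
                  ┃                         
                  ┃                         
                  ┃                         
                  ┃━━━┓                     
                  ┃   ┃                     
                  ┃───┨                     
                  ┃   ┃                     
                  ┃   ┃                     
                  ┃   ┃                     
━━━━━━━━━━━━━━━━━━┛   ┃                     
[x] setup.py          ┃                     
[ ] types.c           ┃                     


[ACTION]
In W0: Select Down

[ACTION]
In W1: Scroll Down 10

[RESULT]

                                            
                                            
                                            
                                            
━━━━━━━━━━━━━━━━━━┓                         
 HexEditor        ┃                         
──────────────────┨                         
00000090  43 d8 db┃                         
                  ┃                         
                  ┃                         
                  ┃                         
                  ┃                         
                  ┃━━━┓                     
                  ┃   ┃                     
                  ┃───┨                     
                  ┃   ┃                     
                  ┃   ┃                     
                  ┃   ┃                     
━━━━━━━━━━━━━━━━━━┛   ┃                     
[x] setup.py          ┃                     
[ ] types.c           ┃                     


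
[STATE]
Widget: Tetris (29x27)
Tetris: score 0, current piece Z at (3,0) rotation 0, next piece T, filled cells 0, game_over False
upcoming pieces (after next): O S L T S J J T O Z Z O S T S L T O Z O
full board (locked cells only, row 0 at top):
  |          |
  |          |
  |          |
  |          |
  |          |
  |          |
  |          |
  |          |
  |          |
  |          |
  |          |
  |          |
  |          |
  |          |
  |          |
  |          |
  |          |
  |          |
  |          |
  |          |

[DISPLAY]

   ▓▓     │Next:             
    ▓▓    │ ▒                
          │▒▒▒               
          │                  
          │                  
          │                  
          │Score:            
          │0                 
          │                  
          │                  
          │                  
          │                  
          │                  
          │                  
          │                  
          │                  
          │                  
          │                  
          │                  
          │                  
          │                  
          │                  
          │                  
          │                  
          │                  
          │                  
          │                  


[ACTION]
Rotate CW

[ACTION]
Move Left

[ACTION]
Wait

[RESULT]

          │Next:             
   ▓      │ ▒                
  ▓▓      │▒▒▒               
  ▓       │                  
          │                  
          │                  
          │Score:            
          │0                 
          │                  
          │                  
          │                  
          │                  
          │                  
          │                  
          │                  
          │                  
          │                  
          │                  
          │                  
          │                  
          │                  
          │                  
          │                  
          │                  
          │                  
          │                  
          │                  


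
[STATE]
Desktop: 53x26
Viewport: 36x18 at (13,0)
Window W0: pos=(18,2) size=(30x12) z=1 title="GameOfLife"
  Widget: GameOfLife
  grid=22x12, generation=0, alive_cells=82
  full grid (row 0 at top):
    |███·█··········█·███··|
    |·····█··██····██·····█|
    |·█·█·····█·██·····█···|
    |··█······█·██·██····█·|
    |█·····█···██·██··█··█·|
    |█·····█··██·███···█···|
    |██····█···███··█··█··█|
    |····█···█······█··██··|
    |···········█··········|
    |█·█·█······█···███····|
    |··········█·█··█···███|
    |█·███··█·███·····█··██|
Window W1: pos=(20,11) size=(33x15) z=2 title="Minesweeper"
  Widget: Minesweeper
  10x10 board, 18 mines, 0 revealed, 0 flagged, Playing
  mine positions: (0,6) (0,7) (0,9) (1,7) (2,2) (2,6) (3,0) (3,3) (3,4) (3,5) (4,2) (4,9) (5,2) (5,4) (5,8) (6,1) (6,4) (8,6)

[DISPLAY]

                                    
                                    
     ┏━━━━━━━━━━━━━━━━━━━━━━━━━━━━┓ 
     ┃ GameOfLife                 ┃ 
     ┠────────────────────────────┨ 
     ┃Gen: 0                      ┃ 
     ┃·█·█·····█·██·····█···      ┃ 
     ┃··█······█·██·██····█·      ┃ 
     ┃█·····█···██·██··█··█·      ┃ 
     ┃█·····█··██·███···█···      ┃ 
     ┃██····█···███··█··█··█      ┃ 
     ┃·┏━━━━━━━━━━━━━━━━━━━━━━━━━━━━
     ┃·┃ Minesweeper                
     ┗━┠────────────────────────────
       ┃■■■■■■■■■■                  
       ┃■■■■■■■■■■                  
       ┃■■■■■■■■■■                  
       ┃■■■■■■■■■■                  


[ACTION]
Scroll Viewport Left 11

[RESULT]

                                    
                                    
                ┏━━━━━━━━━━━━━━━━━━━
                ┃ GameOfLife        
                ┠───────────────────
                ┃Gen: 0             
                ┃·█·█·····█·██·····█
                ┃··█······█·██·██···
                ┃█·····█···██·██··█·
                ┃█·····█··██·███···█
                ┃██····█···███··█··█
                ┃·┏━━━━━━━━━━━━━━━━━
                ┃·┃ Minesweeper     
                ┗━┠─────────────────
                  ┃■■■■■■■■■■       
                  ┃■■■■■■■■■■       
                  ┃■■■■■■■■■■       
                  ┃■■■■■■■■■■       


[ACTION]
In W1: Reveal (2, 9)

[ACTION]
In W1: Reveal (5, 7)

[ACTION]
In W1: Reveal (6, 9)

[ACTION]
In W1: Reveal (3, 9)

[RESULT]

                                    
                                    
                ┏━━━━━━━━━━━━━━━━━━━
                ┃ GameOfLife        
                ┠───────────────────
                ┃Gen: 0             
                ┃·█·█·····█·██·····█
                ┃··█······█·██·██···
                ┃█·····█···██·██··█·
                ┃█·····█··██·███···█
                ┃██····█···███··█··█
                ┃·┏━━━━━━━━━━━━━━━━━
                ┃·┃ Minesweeper     
                ┗━┠─────────────────
                  ┃■■■■■■■■■■       
                  ┃■■■■■■■■31       
                  ┃■■■■■■■■1        
                  ┃■■■■■■■■11       


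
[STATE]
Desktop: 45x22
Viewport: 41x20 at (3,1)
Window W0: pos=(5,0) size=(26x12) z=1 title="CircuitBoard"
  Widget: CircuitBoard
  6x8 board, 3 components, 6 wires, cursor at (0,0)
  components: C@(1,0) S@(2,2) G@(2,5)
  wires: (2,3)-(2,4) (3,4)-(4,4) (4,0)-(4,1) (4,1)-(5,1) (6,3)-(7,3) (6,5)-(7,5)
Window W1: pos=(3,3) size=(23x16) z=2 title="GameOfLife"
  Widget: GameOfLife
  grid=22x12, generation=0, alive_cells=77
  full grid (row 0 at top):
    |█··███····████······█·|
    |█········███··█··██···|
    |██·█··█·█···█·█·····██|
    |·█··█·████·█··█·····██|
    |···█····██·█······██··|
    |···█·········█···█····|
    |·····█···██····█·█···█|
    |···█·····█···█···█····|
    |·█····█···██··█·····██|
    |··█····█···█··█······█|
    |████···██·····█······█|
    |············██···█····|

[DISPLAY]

  ┃ CircuitBoard           ┃             
  ┠────────────────────────┨             
┏━━━━━━━━━━━━━━━━━━━━━┓    ┃             
┃ GameOfLife          ┃    ┃             
┠─────────────────────┨    ┃             
┃Gen: 0               ┃    ┃             
┃█··███····████······█┃    ┃             
┃█········███··█··██··┃·   ┃             
┃██·█··█·█···█·█·····█┃    ┃             
┃·█··█·████·█··█·····█┃·   ┃             
┃···█····██·█······██·┃━━━━┛             
┃···█·········█···█···┃                  
┃·····█···██····█·█···┃                  
┃···█·····█···█···█···┃                  
┃·█····█···██··█·····█┃                  
┃··█····█···█··█······┃                  
┃████···██·····█······┃                  
┗━━━━━━━━━━━━━━━━━━━━━┛                  
                                         
                                         


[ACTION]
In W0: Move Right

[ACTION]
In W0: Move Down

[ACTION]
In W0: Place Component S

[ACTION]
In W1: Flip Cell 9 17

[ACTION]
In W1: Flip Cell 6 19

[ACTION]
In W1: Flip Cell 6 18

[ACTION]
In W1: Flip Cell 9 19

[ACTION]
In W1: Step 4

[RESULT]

  ┃ CircuitBoard           ┃             
  ┠────────────────────────┨             
┏━━━━━━━━━━━━━━━━━━━━━┓    ┃             
┃ GameOfLife          ┃    ┃             
┠─────────────────────┨    ┃             
┃Gen: 4               ┃    ┃             
┃··█··█······███······┃    ┃             
┃·█·········█··█···███┃·   ┃             
┃·█··███···█·█████·███┃    ┃             
┃███··██···█···█████·█┃·   ┃             
┃··········█·███······┃━━━━┛             
┃··········█·██·█████·┃                  
┃·······██·█····█··██·┃                  
┃·······█·······██····┃                  
┃······██████···█·█·█·┃                  
┃············█·····███┃                  
┃···█·····█··██·······┃                  
┗━━━━━━━━━━━━━━━━━━━━━┛                  
                                         
                                         


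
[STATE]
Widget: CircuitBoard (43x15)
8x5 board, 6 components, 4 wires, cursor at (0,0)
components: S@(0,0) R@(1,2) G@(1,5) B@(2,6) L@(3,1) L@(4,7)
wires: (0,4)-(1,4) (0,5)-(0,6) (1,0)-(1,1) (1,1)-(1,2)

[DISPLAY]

   0 1 2 3 4 5 6 7                         
0  [S]              ·   · ─ ·              
                    │                      
1   · ─ · ─ R       ·   G                  
                                           
2                           B              
                                           
3       L                                  
                                           
4                               L          
Cursor: (0,0)                              
                                           
                                           
                                           
                                           


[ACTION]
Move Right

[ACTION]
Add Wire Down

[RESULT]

   0 1 2 3 4 5 6 7                         
0   S  [.]          ·   · ─ ·              
        │           │                      
1   · ─ · ─ R       ·   G                  
                                           
2                           B              
                                           
3       L                                  
                                           
4                               L          
Cursor: (0,1)                              
                                           
                                           
                                           
                                           


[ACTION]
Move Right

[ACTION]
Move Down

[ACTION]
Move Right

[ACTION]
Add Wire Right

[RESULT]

   0 1 2 3 4 5 6 7                         
0   S   ·           ·   · ─ ·              
        │           │                      
1   · ─ · ─ R  [.]─ ·   G                  
                                           
2                           B              
                                           
3       L                                  
                                           
4                               L          
Cursor: (1,3)                              
                                           
                                           
                                           
                                           


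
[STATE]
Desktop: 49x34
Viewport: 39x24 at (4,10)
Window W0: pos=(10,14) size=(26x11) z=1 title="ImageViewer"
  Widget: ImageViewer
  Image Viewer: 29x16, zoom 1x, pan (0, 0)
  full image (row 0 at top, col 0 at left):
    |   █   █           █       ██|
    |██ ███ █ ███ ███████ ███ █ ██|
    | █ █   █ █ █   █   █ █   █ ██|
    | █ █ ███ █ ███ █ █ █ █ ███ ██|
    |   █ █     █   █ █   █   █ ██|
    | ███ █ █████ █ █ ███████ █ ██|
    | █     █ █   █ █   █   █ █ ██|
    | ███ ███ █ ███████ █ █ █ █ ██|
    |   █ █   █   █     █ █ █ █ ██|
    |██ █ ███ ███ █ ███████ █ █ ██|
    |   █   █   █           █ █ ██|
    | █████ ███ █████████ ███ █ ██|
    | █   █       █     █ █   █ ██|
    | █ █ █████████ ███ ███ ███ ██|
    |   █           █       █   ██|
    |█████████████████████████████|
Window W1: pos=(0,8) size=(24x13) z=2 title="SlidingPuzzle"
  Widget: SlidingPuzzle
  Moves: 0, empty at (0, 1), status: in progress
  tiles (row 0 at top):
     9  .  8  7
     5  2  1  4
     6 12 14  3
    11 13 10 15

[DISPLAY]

───────────────────┨                   
──┬────┬────┬────┐ ┃                   
9 │    │  8 │  7 │ ┃                   
──┼────┼────┼────┤ ┃                   
5 │  2 │  1 │  4 │ ┃━━━━━━━━━━━┓       
──┼────┼────┼────┤ ┃           ┃       
6 │ 12 │ 14 │  3 │ ┃───────────┨       
──┼────┼────┼────┤ ┃      █    ┃       
1 │ 13 │ 10 │ 15 │ ┃███████ ███┃       
──┴────┴────┴────┘ ┃  █   █ █  ┃       
━━━━━━━━━━━━━━━━━━━┛█ █ █ █ █ █┃       
      ┃   █ █     █   █ █   █  ┃       
      ┃ ███ █ █████ █ █ ███████┃       
      ┃ █     █ █   █ █   █   █┃       
      ┗━━━━━━━━━━━━━━━━━━━━━━━━┛       
                                       
                                       
                                       
                                       
                                       
                                       
                                       
                                       
                                       


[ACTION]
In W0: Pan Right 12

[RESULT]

───────────────────┨                   
──┬────┬────┬────┐ ┃                   
9 │    │  8 │  7 │ ┃                   
──┼────┼────┼────┤ ┃                   
5 │  2 │  1 │  4 │ ┃━━━━━━━━━━━┓       
──┼────┼────┼────┤ ┃           ┃       
6 │ 12 │ 14 │  3 │ ┃───────────┨       
──┼────┼────┼────┤ ┃  ██       ┃       
1 │ 13 │ 10 │ 15 │ ┃█ ██       ┃       
──┴────┴────┴────┘ ┃█ ██       ┃       
━━━━━━━━━━━━━━━━━━━┛█ ██       ┃       
      ┃   █ █   █   █ ██       ┃       
      ┃ █ █ ███████ █ ██       ┃       
      ┃ █ █   █   █ █ ██       ┃       
      ┗━━━━━━━━━━━━━━━━━━━━━━━━┛       
                                       
                                       
                                       
                                       
                                       
                                       
                                       
                                       
                                       


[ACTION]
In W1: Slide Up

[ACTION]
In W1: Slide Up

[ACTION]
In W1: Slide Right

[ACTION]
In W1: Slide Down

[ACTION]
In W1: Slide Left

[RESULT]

───────────────────┨                   
──┬────┬────┬────┐ ┃                   
9 │  2 │  8 │  7 │ ┃                   
──┼────┼────┼────┤ ┃                   
2 │    │  1 │  4 │ ┃━━━━━━━━━━━┓       
──┼────┼────┼────┤ ┃           ┃       
5 │  6 │ 14 │  3 │ ┃───────────┨       
──┼────┼────┼────┤ ┃  ██       ┃       
1 │ 13 │ 10 │ 15 │ ┃█ ██       ┃       
──┴────┴────┴────┘ ┃█ ██       ┃       
━━━━━━━━━━━━━━━━━━━┛█ ██       ┃       
      ┃   █ █   █   █ ██       ┃       
      ┃ █ █ ███████ █ ██       ┃       
      ┃ █ █   █   █ █ ██       ┃       
      ┗━━━━━━━━━━━━━━━━━━━━━━━━┛       
                                       
                                       
                                       
                                       
                                       
                                       
                                       
                                       
                                       
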